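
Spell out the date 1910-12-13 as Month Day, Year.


ISO 1910-12-13 parses as year=1910, month=12, day=13
Month 12 -> December

December 13, 1910


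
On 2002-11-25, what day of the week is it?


Date: November 25, 2002
Anchor: Jan 1, 2002. With p = 2002 - 1 = 2001: (p + p//4 - p//100 + p//400) mod 7 = (2001 + 500 - 20 + 5) mod 7 = 2486 mod 7 = 1 -> Tuesday (Mon=0 ... Sun=6)
Days before November (Jan-Oct): 304; offset = 304 + 25 - 1 = 328
Weekday index = (1 + 328) mod 7 = 0

Day of the week: Monday


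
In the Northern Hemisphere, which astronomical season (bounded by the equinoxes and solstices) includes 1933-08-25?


Date: August 25
Astronomical Summer (approx.; exact equinox/solstice day varies by year): June 21 to September 21
August 25 falls within the Summer window

Summer


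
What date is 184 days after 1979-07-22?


Start: 1979-07-22, add 184 days
July 1979 has 31 days: 31 - 22 = 9 days to July 31 -> 175 left
August 1979 has 31 days -> 144 left
September 1979 has 30 days -> 114 left
October 1979 has 31 days -> 83 left
November 1979 has 30 days -> 53 left
December 1979 has 31 days -> 22 left
January 1980: 22 <= 31 -> lands on January 22

Result: 1980-01-22


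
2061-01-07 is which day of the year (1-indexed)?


Date: January 7, 2061
No months before January
Plus 7 days in January

Day of year: 7


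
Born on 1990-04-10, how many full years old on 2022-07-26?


Birth: 1990-04-10
Reference: 2022-07-26
Year difference: 2022 - 1990 = 32

32 years old


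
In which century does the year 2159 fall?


Century = (year - 1) // 100 + 1
= (2159 - 1) // 100 + 1
= 2158 // 100 + 1
= 21 + 1

22nd century


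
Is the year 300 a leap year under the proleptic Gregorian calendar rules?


Gregorian leap year rule: divisible by 4, but not by 100, unless also by 400.
300 is divisible by 100 but not 400 -> not a leap year

No


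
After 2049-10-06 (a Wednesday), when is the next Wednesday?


Current: Wednesday
Target: Wednesday
Days ahead: 7

Next Wednesday: 2049-10-13


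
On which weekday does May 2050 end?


May 2050 has 31 days
Anchor: Jan 1, 2050. With p = 2050 - 1 = 2049: (p + p//4 - p//100 + p//400) mod 7 = (2049 + 512 - 20 + 5) mod 7 = 2546 mod 7 = 5 -> Saturday (Mon=0 ... Sun=6)
Days before May (Jan-Apr): 120; May 1 index = (5 + 120) mod 7 = 6 -> Sunday
Last day offset: 31 - 1 = 30 days
Weekday index = (6 + 30) mod 7 = 1

Tuesday, May 31


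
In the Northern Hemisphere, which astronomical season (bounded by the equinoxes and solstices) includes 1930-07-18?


Date: July 18
Astronomical Summer (approx.; exact equinox/solstice day varies by year): June 21 to September 21
July 18 falls within the Summer window

Summer


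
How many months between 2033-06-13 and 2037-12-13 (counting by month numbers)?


From June 2033 to December 2037
4 years * 12 = 48 months, plus 6 months = 54

54 months


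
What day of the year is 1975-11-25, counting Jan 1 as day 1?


Date: November 25, 1975
Days in months 1 through 10: 304
Plus 25 days in November

Day of year: 329


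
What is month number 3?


Month 3 of 12

March


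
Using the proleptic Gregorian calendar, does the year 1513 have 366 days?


Gregorian leap year rule: divisible by 4, but not by 100, unless also by 400.
1513 is not divisible by 4 -> not a leap year

No


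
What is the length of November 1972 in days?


November 1972

30 days


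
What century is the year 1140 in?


Century = (year - 1) // 100 + 1
= (1140 - 1) // 100 + 1
= 1139 // 100 + 1
= 11 + 1

12th century


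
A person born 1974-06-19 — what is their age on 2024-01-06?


Birth: 1974-06-19
Reference: 2024-01-06
Year difference: 2024 - 1974 = 50
Birthday not yet reached in 2024, subtract 1

49 years old


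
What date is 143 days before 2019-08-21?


Start: 2019-08-21, subtract 143 days
Back 21 days from August 21 reaches July 31, 2019 -> 122 left
July 2019 has 31 days -> back to June 30, 2019 -> 91 left
June 2019 has 30 days -> back to May 31, 2019 -> 61 left
May 2019 has 31 days -> back to April 30, 2019 -> 30 left
April 2019 has 30 days -> back to March 31, 2019 -> 0 left
March 2019: 31 - 0 = 31 -> lands on March 31

Result: 2019-03-31


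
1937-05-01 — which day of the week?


Date: May 1, 1937
Anchor: Jan 1, 1937. With p = 1937 - 1 = 1936: (p + p//4 - p//100 + p//400) mod 7 = (1936 + 484 - 19 + 4) mod 7 = 2405 mod 7 = 4 -> Friday (Mon=0 ... Sun=6)
Days before May (Jan-Apr): 120; offset = 120 + 1 - 1 = 120
Weekday index = (4 + 120) mod 7 = 5

Day of the week: Saturday


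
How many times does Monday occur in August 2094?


August 2094 has 31 days
Anchor: Jan 1, 2094. With p = 2094 - 1 = 2093: (p + p//4 - p//100 + p//400) mod 7 = (2093 + 523 - 20 + 5) mod 7 = 2601 mod 7 = 4 -> Friday (Mon=0 ... Sun=6)
Days before August (Jan-Jul): 212; August 1 index = (4 + 212) mod 7 = 6 -> Sunday
First Monday is August 2
Mondays: 2, 9, 16, 23, 30

5 Mondays


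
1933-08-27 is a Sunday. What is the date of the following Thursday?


Current: Sunday
Target: Thursday
Days ahead: 4

Next Thursday: 1933-08-31


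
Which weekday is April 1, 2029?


Target: April 1, 2029
Anchor: Jan 1, 2029. With p = 2029 - 1 = 2028: (p + p//4 - p//100 + p//400) mod 7 = (2028 + 507 - 20 + 5) mod 7 = 2520 mod 7 = 0 -> Monday (Mon=0 ... Sun=6)
Days before April (Jan-Mar): 90 days
Weekday index = (0 + 90) mod 7 = 6

Sunday


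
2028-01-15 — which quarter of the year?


Month: January (month 1)
Q1: Jan-Mar, Q2: Apr-Jun, Q3: Jul-Sep, Q4: Oct-Dec

Q1


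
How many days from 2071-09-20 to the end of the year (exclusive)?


Day of year: 263 of 365
Remaining = 365 - 263

102 days


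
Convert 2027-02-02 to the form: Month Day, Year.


ISO 2027-02-02 parses as year=2027, month=02, day=02
Month 2 -> February

February 2, 2027


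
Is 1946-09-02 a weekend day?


Anchor: Jan 1, 1946. With p = 1946 - 1 = 1945: (p + p//4 - p//100 + p//400) mod 7 = (1945 + 486 - 19 + 4) mod 7 = 2416 mod 7 = 1 -> Tuesday (Mon=0 ... Sun=6)
Day of year: 245; offset = 244
Weekday index = (1 + 244) mod 7 = 0 -> Monday
Weekend days: Saturday, Sunday

No


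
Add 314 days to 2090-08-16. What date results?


Start: 2090-08-16, add 314 days
August 2090 has 31 days: 31 - 16 = 15 days to August 31 -> 299 left
September 2090 has 30 days -> 269 left
October 2090 has 31 days -> 238 left
November 2090 has 30 days -> 208 left
December 2090 has 31 days -> 177 left
January 2091 has 31 days -> 146 left
February 2091 has 28 days -> 118 left
March 2091 has 31 days -> 87 left
April 2091 has 30 days -> 57 left
May 2091 has 31 days -> 26 left
June 2091: 26 <= 30 -> lands on June 26

Result: 2091-06-26


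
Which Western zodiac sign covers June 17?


Date: June 17
Conventional tropical zodiac dates: Gemini from May 21 onward; Cancer starts June 21
June 17 falls within the Gemini range

Gemini


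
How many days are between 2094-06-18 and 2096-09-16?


From 2094-06-18 to 2096-09-16
2094-06-18: days before June = 31 + 28 + 31 + 30 + 31 = 151 (2094 is not a leap year); day of year = 151 + 18 = 169
2096-09-16: days before September = 31 + 29 + 31 + 30 + 31 + 30 + 31 + 31 = 244 (2096 is a leap year); day of year = 244 + 16 = 260
Rest of 2094: 365 - 169 = 196
Full years 2095 (365): 365
Total = 196 + 365 + 260 = 821

821 days


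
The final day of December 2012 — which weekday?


December 2012 has 31 days
Anchor: Jan 1, 2012. With p = 2012 - 1 = 2011: (p + p//4 - p//100 + p//400) mod 7 = (2011 + 502 - 20 + 5) mod 7 = 2498 mod 7 = 6 -> Sunday (Mon=0 ... Sun=6)
Days before December (Jan-Nov): 335; December 1 index = (6 + 335) mod 7 = 5 -> Saturday
Last day offset: 31 - 1 = 30 days
Weekday index = (5 + 30) mod 7 = 0

Monday, December 31


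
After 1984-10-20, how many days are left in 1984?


Day of year: 294 of 366
Remaining = 366 - 294

72 days


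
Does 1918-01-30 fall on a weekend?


Anchor: Jan 1, 1918. With p = 1918 - 1 = 1917: (p + p//4 - p//100 + p//400) mod 7 = (1917 + 479 - 19 + 4) mod 7 = 2381 mod 7 = 1 -> Tuesday (Mon=0 ... Sun=6)
Day of year: 30; offset = 29
Weekday index = (1 + 29) mod 7 = 2 -> Wednesday
Weekend days: Saturday, Sunday

No


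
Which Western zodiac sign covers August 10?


Date: August 10
Conventional tropical zodiac dates: Leo from July 23 onward; Virgo starts August 23
August 10 falls within the Leo range

Leo


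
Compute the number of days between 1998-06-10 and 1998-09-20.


From 1998-06-10 to 1998-09-20
1998-06-10: days before June = 31 + 28 + 31 + 30 + 31 = 151 (1998 is not a leap year); day of year = 151 + 10 = 161
1998-09-20: days before September = 31 + 28 + 31 + 30 + 31 + 30 + 31 + 31 = 243 (1998 is not a leap year); day of year = 243 + 20 = 263
Same year: 263 - 161 = 102

102 days


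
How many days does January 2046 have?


January 2046

31 days


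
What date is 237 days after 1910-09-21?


Start: 1910-09-21, add 237 days
September 1910 has 30 days: 30 - 21 = 9 days to September 30 -> 228 left
October 1910 has 31 days -> 197 left
November 1910 has 30 days -> 167 left
December 1910 has 31 days -> 136 left
January 1911 has 31 days -> 105 left
February 1911 has 28 days -> 77 left
March 1911 has 31 days -> 46 left
April 1911 has 30 days -> 16 left
May 1911: 16 <= 31 -> lands on May 16

Result: 1911-05-16


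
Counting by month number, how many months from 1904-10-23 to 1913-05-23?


From October 1904 to May 1913
9 years * 12 = 108 months, minus 5 months = 103

103 months


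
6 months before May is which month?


May is month 5
5 - 6 = -1; wrap: -1 + 12 = 11

November


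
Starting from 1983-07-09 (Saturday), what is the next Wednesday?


Current: Saturday
Target: Wednesday
Days ahead: 4

Next Wednesday: 1983-07-13


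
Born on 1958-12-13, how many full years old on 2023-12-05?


Birth: 1958-12-13
Reference: 2023-12-05
Year difference: 2023 - 1958 = 65
Birthday not yet reached in 2023, subtract 1

64 years old


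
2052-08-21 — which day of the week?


Date: August 21, 2052
Anchor: Jan 1, 2052. With p = 2052 - 1 = 2051: (p + p//4 - p//100 + p//400) mod 7 = (2051 + 512 - 20 + 5) mod 7 = 2548 mod 7 = 0 -> Monday (Mon=0 ... Sun=6)
Days before August (Jan-Jul): 213; offset = 213 + 21 - 1 = 233
Weekday index = (0 + 233) mod 7 = 2

Day of the week: Wednesday


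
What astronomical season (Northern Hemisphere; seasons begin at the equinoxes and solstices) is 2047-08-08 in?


Date: August 8
Astronomical Summer (approx.; exact equinox/solstice day varies by year): June 21 to September 21
August 8 falls within the Summer window

Summer


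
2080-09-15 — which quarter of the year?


Month: September (month 9)
Q1: Jan-Mar, Q2: Apr-Jun, Q3: Jul-Sep, Q4: Oct-Dec

Q3


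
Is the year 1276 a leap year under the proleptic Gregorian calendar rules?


Gregorian leap year rule: divisible by 4, but not by 100, unless also by 400.
1276 is divisible by 4 but not 100 -> leap year

Yes


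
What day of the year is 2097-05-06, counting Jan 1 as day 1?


Date: May 6, 2097
Days in months 1 through 4: 120
Plus 6 days in May

Day of year: 126


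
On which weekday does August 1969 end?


August 1969 has 31 days
Anchor: Jan 1, 1969. With p = 1969 - 1 = 1968: (p + p//4 - p//100 + p//400) mod 7 = (1968 + 492 - 19 + 4) mod 7 = 2445 mod 7 = 2 -> Wednesday (Mon=0 ... Sun=6)
Days before August (Jan-Jul): 212; August 1 index = (2 + 212) mod 7 = 4 -> Friday
Last day offset: 31 - 1 = 30 days
Weekday index = (4 + 30) mod 7 = 6

Sunday, August 31


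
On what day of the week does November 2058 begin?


Target: November 1, 2058
Anchor: Jan 1, 2058. With p = 2058 - 1 = 2057: (p + p//4 - p//100 + p//400) mod 7 = (2057 + 514 - 20 + 5) mod 7 = 2556 mod 7 = 1 -> Tuesday (Mon=0 ... Sun=6)
Days before November (Jan-Oct): 304 days
Weekday index = (1 + 304) mod 7 = 4

Friday


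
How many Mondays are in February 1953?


February 1953 has 28 days
Anchor: Jan 1, 1953. With p = 1953 - 1 = 1952: (p + p//4 - p//100 + p//400) mod 7 = (1952 + 488 - 19 + 4) mod 7 = 2425 mod 7 = 3 -> Thursday (Mon=0 ... Sun=6)
Days before February (Jan): 31; February 1 index = (3 + 31) mod 7 = 6 -> Sunday
First Monday is February 2
Mondays: 2, 9, 16, 23

4 Mondays


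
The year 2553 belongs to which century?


Century = (year - 1) // 100 + 1
= (2553 - 1) // 100 + 1
= 2552 // 100 + 1
= 25 + 1

26th century


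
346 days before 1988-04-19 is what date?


Start: 1988-04-19, subtract 346 days
Back 19 days from April 19 reaches March 31, 1988 -> 327 left
March 1988 has 31 days -> back to February 29, 1988 -> 296 left
February 1988 has 29 days -> back to January 31, 1988 -> 267 left
January 1988 has 31 days -> back to December 31, 1987 -> 236 left
December 1987 has 31 days -> back to November 30, 1987 -> 205 left
November 1987 has 30 days -> back to October 31, 1987 -> 175 left
October 1987 has 31 days -> back to September 30, 1987 -> 144 left
September 1987 has 30 days -> back to August 31, 1987 -> 114 left
August 1987 has 31 days -> back to July 31, 1987 -> 83 left
July 1987 has 31 days -> back to June 30, 1987 -> 52 left
June 1987 has 30 days -> back to May 31, 1987 -> 22 left
May 1987: 31 - 22 = 9 -> lands on May 9

Result: 1987-05-09


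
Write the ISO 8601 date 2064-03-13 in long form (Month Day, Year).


ISO 2064-03-13 parses as year=2064, month=03, day=13
Month 3 -> March

March 13, 2064


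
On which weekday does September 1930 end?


September 1930 has 30 days
Anchor: Jan 1, 1930. With p = 1930 - 1 = 1929: (p + p//4 - p//100 + p//400) mod 7 = (1929 + 482 - 19 + 4) mod 7 = 2396 mod 7 = 2 -> Wednesday (Mon=0 ... Sun=6)
Days before September (Jan-Aug): 243; September 1 index = (2 + 243) mod 7 = 0 -> Monday
Last day offset: 30 - 1 = 29 days
Weekday index = (0 + 29) mod 7 = 1

Tuesday, September 30


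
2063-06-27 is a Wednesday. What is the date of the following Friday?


Current: Wednesday
Target: Friday
Days ahead: 2

Next Friday: 2063-06-29


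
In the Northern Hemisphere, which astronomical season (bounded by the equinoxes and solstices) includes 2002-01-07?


Date: January 7
Astronomical Winter (approx.; exact equinox/solstice day varies by year): December 21 to March 19
January 7 falls within the Winter window

Winter


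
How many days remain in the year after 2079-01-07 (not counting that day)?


Day of year: 7 of 365
Remaining = 365 - 7

358 days


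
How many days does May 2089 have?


May 2089

31 days


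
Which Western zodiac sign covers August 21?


Date: August 21
Conventional tropical zodiac dates: Leo from July 23 onward; Virgo starts August 23
August 21 falls within the Leo range

Leo


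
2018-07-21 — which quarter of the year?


Month: July (month 7)
Q1: Jan-Mar, Q2: Apr-Jun, Q3: Jul-Sep, Q4: Oct-Dec

Q3


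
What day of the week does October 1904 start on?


Target: October 1, 1904
Anchor: Jan 1, 1904. With p = 1904 - 1 = 1903: (p + p//4 - p//100 + p//400) mod 7 = (1903 + 475 - 19 + 4) mod 7 = 2363 mod 7 = 4 -> Friday (Mon=0 ... Sun=6)
Days before October (Jan-Sep): 274 days
Weekday index = (4 + 274) mod 7 = 5

Saturday


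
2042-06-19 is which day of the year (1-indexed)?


Date: June 19, 2042
Days in months 1 through 5: 151
Plus 19 days in June

Day of year: 170


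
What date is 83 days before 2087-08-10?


Start: 2087-08-10, subtract 83 days
Back 10 days from August 10 reaches July 31, 2087 -> 73 left
July 2087 has 31 days -> back to June 30, 2087 -> 42 left
June 2087 has 30 days -> back to May 31, 2087 -> 12 left
May 2087: 31 - 12 = 19 -> lands on May 19

Result: 2087-05-19


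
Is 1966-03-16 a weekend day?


Anchor: Jan 1, 1966. With p = 1966 - 1 = 1965: (p + p//4 - p//100 + p//400) mod 7 = (1965 + 491 - 19 + 4) mod 7 = 2441 mod 7 = 5 -> Saturday (Mon=0 ... Sun=6)
Day of year: 75; offset = 74
Weekday index = (5 + 74) mod 7 = 2 -> Wednesday
Weekend days: Saturday, Sunday

No


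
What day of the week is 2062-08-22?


Date: August 22, 2062
Anchor: Jan 1, 2062. With p = 2062 - 1 = 2061: (p + p//4 - p//100 + p//400) mod 7 = (2061 + 515 - 20 + 5) mod 7 = 2561 mod 7 = 6 -> Sunday (Mon=0 ... Sun=6)
Days before August (Jan-Jul): 212; offset = 212 + 22 - 1 = 233
Weekday index = (6 + 233) mod 7 = 1

Day of the week: Tuesday


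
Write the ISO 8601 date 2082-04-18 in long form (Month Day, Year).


ISO 2082-04-18 parses as year=2082, month=04, day=18
Month 4 -> April

April 18, 2082


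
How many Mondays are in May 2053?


May 2053 has 31 days
Anchor: Jan 1, 2053. With p = 2053 - 1 = 2052: (p + p//4 - p//100 + p//400) mod 7 = (2052 + 513 - 20 + 5) mod 7 = 2550 mod 7 = 2 -> Wednesday (Mon=0 ... Sun=6)
Days before May (Jan-Apr): 120; May 1 index = (2 + 120) mod 7 = 3 -> Thursday
First Monday is May 5
Mondays: 5, 12, 19, 26

4 Mondays


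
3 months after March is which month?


March is month 3
3 + 3 = 6

June


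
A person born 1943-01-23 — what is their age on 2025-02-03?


Birth: 1943-01-23
Reference: 2025-02-03
Year difference: 2025 - 1943 = 82

82 years old


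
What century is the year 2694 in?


Century = (year - 1) // 100 + 1
= (2694 - 1) // 100 + 1
= 2693 // 100 + 1
= 26 + 1

27th century


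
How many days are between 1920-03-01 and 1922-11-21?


From 1920-03-01 to 1922-11-21
1920-03-01: days before March = 31 + 29 = 60 (1920 is a leap year); day of year = 60 + 1 = 61
1922-11-21: days before November = 31 + 28 + 31 + 30 + 31 + 30 + 31 + 31 + 30 + 31 = 304 (1922 is not a leap year); day of year = 304 + 21 = 325
Rest of 1920: 366 - 61 = 305
Full years 1921 (365): 365
Total = 305 + 365 + 325 = 995

995 days


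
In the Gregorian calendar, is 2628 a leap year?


Gregorian leap year rule: divisible by 4, but not by 100, unless also by 400.
2628 is divisible by 4 but not 100 -> leap year

Yes


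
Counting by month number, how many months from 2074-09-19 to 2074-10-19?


From September 2074 to October 2074
0 years * 12 = 0 months, plus 1 month = 1

1 month


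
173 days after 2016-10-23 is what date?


Start: 2016-10-23, add 173 days
October 2016 has 31 days: 31 - 23 = 8 days to October 31 -> 165 left
November 2016 has 30 days -> 135 left
December 2016 has 31 days -> 104 left
January 2017 has 31 days -> 73 left
February 2017 has 28 days -> 45 left
March 2017 has 31 days -> 14 left
April 2017: 14 <= 30 -> lands on April 14

Result: 2017-04-14


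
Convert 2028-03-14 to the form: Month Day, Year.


ISO 2028-03-14 parses as year=2028, month=03, day=14
Month 3 -> March

March 14, 2028


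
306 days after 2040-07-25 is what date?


Start: 2040-07-25, add 306 days
July 2040 has 31 days: 31 - 25 = 6 days to July 31 -> 300 left
August 2040 has 31 days -> 269 left
September 2040 has 30 days -> 239 left
October 2040 has 31 days -> 208 left
November 2040 has 30 days -> 178 left
December 2040 has 31 days -> 147 left
January 2041 has 31 days -> 116 left
February 2041 has 28 days -> 88 left
March 2041 has 31 days -> 57 left
April 2041 has 30 days -> 27 left
May 2041: 27 <= 31 -> lands on May 27

Result: 2041-05-27


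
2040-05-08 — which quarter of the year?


Month: May (month 5)
Q1: Jan-Mar, Q2: Apr-Jun, Q3: Jul-Sep, Q4: Oct-Dec

Q2


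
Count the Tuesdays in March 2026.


March 2026 has 31 days
Anchor: Jan 1, 2026. With p = 2026 - 1 = 2025: (p + p//4 - p//100 + p//400) mod 7 = (2025 + 506 - 20 + 5) mod 7 = 2516 mod 7 = 3 -> Thursday (Mon=0 ... Sun=6)
Days before March (Jan-Feb): 59; March 1 index = (3 + 59) mod 7 = 6 -> Sunday
First Tuesday is March 3
Tuesdays: 3, 10, 17, 24, 31

5 Tuesdays


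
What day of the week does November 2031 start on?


Target: November 1, 2031
Anchor: Jan 1, 2031. With p = 2031 - 1 = 2030: (p + p//4 - p//100 + p//400) mod 7 = (2030 + 507 - 20 + 5) mod 7 = 2522 mod 7 = 2 -> Wednesday (Mon=0 ... Sun=6)
Days before November (Jan-Oct): 304 days
Weekday index = (2 + 304) mod 7 = 5

Saturday


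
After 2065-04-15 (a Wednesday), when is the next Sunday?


Current: Wednesday
Target: Sunday
Days ahead: 4

Next Sunday: 2065-04-19


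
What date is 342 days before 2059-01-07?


Start: 2059-01-07, subtract 342 days
Back 7 days from January 7 reaches December 31, 2058 -> 335 left
December 2058 has 31 days -> back to November 30, 2058 -> 304 left
November 2058 has 30 days -> back to October 31, 2058 -> 274 left
October 2058 has 31 days -> back to September 30, 2058 -> 243 left
September 2058 has 30 days -> back to August 31, 2058 -> 213 left
August 2058 has 31 days -> back to July 31, 2058 -> 182 left
July 2058 has 31 days -> back to June 30, 2058 -> 151 left
June 2058 has 30 days -> back to May 31, 2058 -> 121 left
May 2058 has 31 days -> back to April 30, 2058 -> 90 left
April 2058 has 30 days -> back to March 31, 2058 -> 60 left
March 2058 has 31 days -> back to February 28, 2058 -> 29 left
February 2058 has 28 days -> back to January 31, 2058 -> 1 left
January 2058: 31 - 1 = 30 -> lands on January 30

Result: 2058-01-30


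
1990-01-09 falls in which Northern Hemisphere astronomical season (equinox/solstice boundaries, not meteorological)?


Date: January 9
Astronomical Winter (approx.; exact equinox/solstice day varies by year): December 21 to March 19
January 9 falls within the Winter window

Winter


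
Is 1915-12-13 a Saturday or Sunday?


Anchor: Jan 1, 1915. With p = 1915 - 1 = 1914: (p + p//4 - p//100 + p//400) mod 7 = (1914 + 478 - 19 + 4) mod 7 = 2377 mod 7 = 4 -> Friday (Mon=0 ... Sun=6)
Day of year: 347; offset = 346
Weekday index = (4 + 346) mod 7 = 0 -> Monday
Weekend days: Saturday, Sunday

No


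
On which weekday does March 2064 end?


March 2064 has 31 days
Anchor: Jan 1, 2064. With p = 2064 - 1 = 2063: (p + p//4 - p//100 + p//400) mod 7 = (2063 + 515 - 20 + 5) mod 7 = 2563 mod 7 = 1 -> Tuesday (Mon=0 ... Sun=6)
Days before March (Jan-Feb): 60; March 1 index = (1 + 60) mod 7 = 5 -> Saturday
Last day offset: 31 - 1 = 30 days
Weekday index = (5 + 30) mod 7 = 0

Monday, March 31


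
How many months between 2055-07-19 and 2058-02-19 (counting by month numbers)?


From July 2055 to February 2058
3 years * 12 = 36 months, minus 5 months = 31

31 months


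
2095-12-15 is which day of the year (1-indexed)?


Date: December 15, 2095
Days in months 1 through 11: 334
Plus 15 days in December

Day of year: 349


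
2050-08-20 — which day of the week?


Date: August 20, 2050
Anchor: Jan 1, 2050. With p = 2050 - 1 = 2049: (p + p//4 - p//100 + p//400) mod 7 = (2049 + 512 - 20 + 5) mod 7 = 2546 mod 7 = 5 -> Saturday (Mon=0 ... Sun=6)
Days before August (Jan-Jul): 212; offset = 212 + 20 - 1 = 231
Weekday index = (5 + 231) mod 7 = 5

Day of the week: Saturday


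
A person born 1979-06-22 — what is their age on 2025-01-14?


Birth: 1979-06-22
Reference: 2025-01-14
Year difference: 2025 - 1979 = 46
Birthday not yet reached in 2025, subtract 1

45 years old


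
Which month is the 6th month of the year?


Month 6 of 12

June


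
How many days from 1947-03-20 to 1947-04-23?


From 1947-03-20 to 1947-04-23
1947-03-20: days before March = 31 + 28 = 59 (1947 is not a leap year); day of year = 59 + 20 = 79
1947-04-23: days before April = 31 + 28 + 31 = 90 (1947 is not a leap year); day of year = 90 + 23 = 113
Same year: 113 - 79 = 34

34 days


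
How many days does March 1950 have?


March 1950

31 days


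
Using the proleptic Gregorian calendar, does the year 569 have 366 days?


Gregorian leap year rule: divisible by 4, but not by 100, unless also by 400.
569 is not divisible by 4 -> not a leap year

No


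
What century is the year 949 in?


Century = (year - 1) // 100 + 1
= (949 - 1) // 100 + 1
= 948 // 100 + 1
= 9 + 1

10th century


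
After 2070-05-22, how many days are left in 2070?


Day of year: 142 of 365
Remaining = 365 - 142

223 days


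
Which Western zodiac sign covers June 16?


Date: June 16
Conventional tropical zodiac dates: Gemini from May 21 onward; Cancer starts June 21
June 16 falls within the Gemini range

Gemini


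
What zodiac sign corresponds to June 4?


Date: June 4
Conventional tropical zodiac dates: Gemini from May 21 onward; Cancer starts June 21
June 4 falls within the Gemini range

Gemini


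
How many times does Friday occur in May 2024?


May 2024 has 31 days
Anchor: Jan 1, 2024. With p = 2024 - 1 = 2023: (p + p//4 - p//100 + p//400) mod 7 = (2023 + 505 - 20 + 5) mod 7 = 2513 mod 7 = 0 -> Monday (Mon=0 ... Sun=6)
Days before May (Jan-Apr): 121; May 1 index = (0 + 121) mod 7 = 2 -> Wednesday
First Friday is May 3
Fridays: 3, 10, 17, 24, 31

5 Fridays


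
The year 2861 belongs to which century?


Century = (year - 1) // 100 + 1
= (2861 - 1) // 100 + 1
= 2860 // 100 + 1
= 28 + 1

29th century


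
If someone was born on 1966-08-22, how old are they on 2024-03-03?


Birth: 1966-08-22
Reference: 2024-03-03
Year difference: 2024 - 1966 = 58
Birthday not yet reached in 2024, subtract 1

57 years old


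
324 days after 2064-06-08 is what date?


Start: 2064-06-08, add 324 days
June 2064 has 30 days: 30 - 8 = 22 days to June 30 -> 302 left
July 2064 has 31 days -> 271 left
August 2064 has 31 days -> 240 left
September 2064 has 30 days -> 210 left
October 2064 has 31 days -> 179 left
November 2064 has 30 days -> 149 left
December 2064 has 31 days -> 118 left
January 2065 has 31 days -> 87 left
February 2065 has 28 days -> 59 left
March 2065 has 31 days -> 28 left
April 2065: 28 <= 30 -> lands on April 28

Result: 2065-04-28


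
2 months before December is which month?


December is month 12
12 - 2 = 10

October


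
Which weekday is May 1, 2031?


Target: May 1, 2031
Anchor: Jan 1, 2031. With p = 2031 - 1 = 2030: (p + p//4 - p//100 + p//400) mod 7 = (2030 + 507 - 20 + 5) mod 7 = 2522 mod 7 = 2 -> Wednesday (Mon=0 ... Sun=6)
Days before May (Jan-Apr): 120 days
Weekday index = (2 + 120) mod 7 = 3

Thursday


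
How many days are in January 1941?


January 1941

31 days


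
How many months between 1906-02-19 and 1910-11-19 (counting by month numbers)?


From February 1906 to November 1910
4 years * 12 = 48 months, plus 9 months = 57

57 months


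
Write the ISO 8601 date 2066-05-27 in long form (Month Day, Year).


ISO 2066-05-27 parses as year=2066, month=05, day=27
Month 5 -> May

May 27, 2066


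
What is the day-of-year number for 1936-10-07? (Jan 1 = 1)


Date: October 7, 1936
Days in months 1 through 9: 274
Plus 7 days in October

Day of year: 281


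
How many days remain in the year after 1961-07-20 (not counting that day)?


Day of year: 201 of 365
Remaining = 365 - 201

164 days


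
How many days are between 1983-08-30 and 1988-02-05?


From 1983-08-30 to 1988-02-05
1983-08-30: days before August = 31 + 28 + 31 + 30 + 31 + 30 + 31 = 212 (1983 is not a leap year); day of year = 212 + 30 = 242
1988-02-05: days before February = 31; day of year = 31 + 5 = 36
Rest of 1983: 365 - 242 = 123
Full years 1984 (366), 1985 (365), 1986 (365), 1987 (365): 1461
Total = 123 + 1461 + 36 = 1620

1620 days


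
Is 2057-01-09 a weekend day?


Anchor: Jan 1, 2057. With p = 2057 - 1 = 2056: (p + p//4 - p//100 + p//400) mod 7 = (2056 + 514 - 20 + 5) mod 7 = 2555 mod 7 = 0 -> Monday (Mon=0 ... Sun=6)
Day of year: 9; offset = 8
Weekday index = (0 + 8) mod 7 = 1 -> Tuesday
Weekend days: Saturday, Sunday

No


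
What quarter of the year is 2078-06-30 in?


Month: June (month 6)
Q1: Jan-Mar, Q2: Apr-Jun, Q3: Jul-Sep, Q4: Oct-Dec

Q2


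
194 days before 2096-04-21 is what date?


Start: 2096-04-21, subtract 194 days
Back 21 days from April 21 reaches March 31, 2096 -> 173 left
March 2096 has 31 days -> back to February 29, 2096 -> 142 left
February 2096 has 29 days -> back to January 31, 2096 -> 113 left
January 2096 has 31 days -> back to December 31, 2095 -> 82 left
December 2095 has 31 days -> back to November 30, 2095 -> 51 left
November 2095 has 30 days -> back to October 31, 2095 -> 21 left
October 2095: 31 - 21 = 10 -> lands on October 10

Result: 2095-10-10


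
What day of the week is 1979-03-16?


Date: March 16, 1979
Anchor: Jan 1, 1979. With p = 1979 - 1 = 1978: (p + p//4 - p//100 + p//400) mod 7 = (1978 + 494 - 19 + 4) mod 7 = 2457 mod 7 = 0 -> Monday (Mon=0 ... Sun=6)
Days before March (Jan-Feb): 59; offset = 59 + 16 - 1 = 74
Weekday index = (0 + 74) mod 7 = 4

Day of the week: Friday


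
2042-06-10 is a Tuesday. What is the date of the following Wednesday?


Current: Tuesday
Target: Wednesday
Days ahead: 1

Next Wednesday: 2042-06-11


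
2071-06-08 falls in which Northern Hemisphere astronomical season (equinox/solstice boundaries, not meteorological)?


Date: June 8
Astronomical Spring (approx.; exact equinox/solstice day varies by year): March 20 to June 20
June 8 falls within the Spring window

Spring


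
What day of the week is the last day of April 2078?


April 2078 has 30 days
Anchor: Jan 1, 2078. With p = 2078 - 1 = 2077: (p + p//4 - p//100 + p//400) mod 7 = (2077 + 519 - 20 + 5) mod 7 = 2581 mod 7 = 5 -> Saturday (Mon=0 ... Sun=6)
Days before April (Jan-Mar): 90; April 1 index = (5 + 90) mod 7 = 4 -> Friday
Last day offset: 30 - 1 = 29 days
Weekday index = (4 + 29) mod 7 = 5

Saturday, April 30


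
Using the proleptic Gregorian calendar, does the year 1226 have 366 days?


Gregorian leap year rule: divisible by 4, but not by 100, unless also by 400.
1226 is not divisible by 4 -> not a leap year

No


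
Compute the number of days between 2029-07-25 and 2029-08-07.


From 2029-07-25 to 2029-08-07
2029-07-25: days before July = 31 + 28 + 31 + 30 + 31 + 30 = 181 (2029 is not a leap year); day of year = 181 + 25 = 206
2029-08-07: days before August = 31 + 28 + 31 + 30 + 31 + 30 + 31 = 212 (2029 is not a leap year); day of year = 212 + 7 = 219
Same year: 219 - 206 = 13

13 days


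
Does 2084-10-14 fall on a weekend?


Anchor: Jan 1, 2084. With p = 2084 - 1 = 2083: (p + p//4 - p//100 + p//400) mod 7 = (2083 + 520 - 20 + 5) mod 7 = 2588 mod 7 = 5 -> Saturday (Mon=0 ... Sun=6)
Day of year: 288; offset = 287
Weekday index = (5 + 287) mod 7 = 5 -> Saturday
Weekend days: Saturday, Sunday

Yes


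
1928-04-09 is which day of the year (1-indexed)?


Date: April 9, 1928
Days in months 1 through 3: 91
Plus 9 days in April

Day of year: 100


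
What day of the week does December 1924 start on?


Target: December 1, 1924
Anchor: Jan 1, 1924. With p = 1924 - 1 = 1923: (p + p//4 - p//100 + p//400) mod 7 = (1923 + 480 - 19 + 4) mod 7 = 2388 mod 7 = 1 -> Tuesday (Mon=0 ... Sun=6)
Days before December (Jan-Nov): 335 days
Weekday index = (1 + 335) mod 7 = 0

Monday


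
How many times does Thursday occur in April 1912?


April 1912 has 30 days
Anchor: Jan 1, 1912. With p = 1912 - 1 = 1911: (p + p//4 - p//100 + p//400) mod 7 = (1911 + 477 - 19 + 4) mod 7 = 2373 mod 7 = 0 -> Monday (Mon=0 ... Sun=6)
Days before April (Jan-Mar): 91; April 1 index = (0 + 91) mod 7 = 0 -> Monday
First Thursday is April 4
Thursdays: 4, 11, 18, 25

4 Thursdays


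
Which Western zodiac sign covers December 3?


Date: December 3
Conventional tropical zodiac dates: Sagittarius from November 22 onward; Capricorn starts December 22
December 3 falls within the Sagittarius range

Sagittarius


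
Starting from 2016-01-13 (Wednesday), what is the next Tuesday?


Current: Wednesday
Target: Tuesday
Days ahead: 6

Next Tuesday: 2016-01-19


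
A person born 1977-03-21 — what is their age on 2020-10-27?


Birth: 1977-03-21
Reference: 2020-10-27
Year difference: 2020 - 1977 = 43

43 years old


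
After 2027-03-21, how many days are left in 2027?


Day of year: 80 of 365
Remaining = 365 - 80

285 days


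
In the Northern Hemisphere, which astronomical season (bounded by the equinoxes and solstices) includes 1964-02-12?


Date: February 12
Astronomical Winter (approx.; exact equinox/solstice day varies by year): December 21 to March 19
February 12 falls within the Winter window

Winter


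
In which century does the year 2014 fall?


Century = (year - 1) // 100 + 1
= (2014 - 1) // 100 + 1
= 2013 // 100 + 1
= 20 + 1

21st century


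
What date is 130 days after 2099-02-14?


Start: 2099-02-14, add 130 days
February 2099 has 28 days: 28 - 14 = 14 days to February 28 -> 116 left
March 2099 has 31 days -> 85 left
April 2099 has 30 days -> 55 left
May 2099 has 31 days -> 24 left
June 2099: 24 <= 30 -> lands on June 24

Result: 2099-06-24


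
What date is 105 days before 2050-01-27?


Start: 2050-01-27, subtract 105 days
Back 27 days from January 27 reaches December 31, 2049 -> 78 left
December 2049 has 31 days -> back to November 30, 2049 -> 47 left
November 2049 has 30 days -> back to October 31, 2049 -> 17 left
October 2049: 31 - 17 = 14 -> lands on October 14

Result: 2049-10-14


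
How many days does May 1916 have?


May 1916

31 days


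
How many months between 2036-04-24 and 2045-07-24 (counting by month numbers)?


From April 2036 to July 2045
9 years * 12 = 108 months, plus 3 months = 111

111 months


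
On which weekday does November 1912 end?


November 1912 has 30 days
Anchor: Jan 1, 1912. With p = 1912 - 1 = 1911: (p + p//4 - p//100 + p//400) mod 7 = (1911 + 477 - 19 + 4) mod 7 = 2373 mod 7 = 0 -> Monday (Mon=0 ... Sun=6)
Days before November (Jan-Oct): 305; November 1 index = (0 + 305) mod 7 = 4 -> Friday
Last day offset: 30 - 1 = 29 days
Weekday index = (4 + 29) mod 7 = 5

Saturday, November 30


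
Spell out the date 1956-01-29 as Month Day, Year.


ISO 1956-01-29 parses as year=1956, month=01, day=29
Month 1 -> January

January 29, 1956


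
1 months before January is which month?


January is month 1
1 - 1 = 0; wrap: 0 + 12 = 12

December


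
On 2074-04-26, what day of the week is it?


Date: April 26, 2074
Anchor: Jan 1, 2074. With p = 2074 - 1 = 2073: (p + p//4 - p//100 + p//400) mod 7 = (2073 + 518 - 20 + 5) mod 7 = 2576 mod 7 = 0 -> Monday (Mon=0 ... Sun=6)
Days before April (Jan-Mar): 90; offset = 90 + 26 - 1 = 115
Weekday index = (0 + 115) mod 7 = 3

Day of the week: Thursday


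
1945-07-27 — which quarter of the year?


Month: July (month 7)
Q1: Jan-Mar, Q2: Apr-Jun, Q3: Jul-Sep, Q4: Oct-Dec

Q3


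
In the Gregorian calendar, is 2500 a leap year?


Gregorian leap year rule: divisible by 4, but not by 100, unless also by 400.
2500 is divisible by 100 but not 400 -> not a leap year

No


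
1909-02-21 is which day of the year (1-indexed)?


Date: February 21, 1909
Days in months 1 through 1: 31
Plus 21 days in February

Day of year: 52


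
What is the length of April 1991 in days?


April 1991

30 days


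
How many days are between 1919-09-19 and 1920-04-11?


From 1919-09-19 to 1920-04-11
1919-09-19: days before September = 31 + 28 + 31 + 30 + 31 + 30 + 31 + 31 = 243 (1919 is not a leap year); day of year = 243 + 19 = 262
1920-04-11: days before April = 31 + 29 + 31 = 91 (1920 is a leap year); day of year = 91 + 11 = 102
Rest of 1919: 365 - 262 = 103
Total = 103 + 102 = 205

205 days


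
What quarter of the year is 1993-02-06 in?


Month: February (month 2)
Q1: Jan-Mar, Q2: Apr-Jun, Q3: Jul-Sep, Q4: Oct-Dec

Q1


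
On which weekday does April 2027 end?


April 2027 has 30 days
Anchor: Jan 1, 2027. With p = 2027 - 1 = 2026: (p + p//4 - p//100 + p//400) mod 7 = (2026 + 506 - 20 + 5) mod 7 = 2517 mod 7 = 4 -> Friday (Mon=0 ... Sun=6)
Days before April (Jan-Mar): 90; April 1 index = (4 + 90) mod 7 = 3 -> Thursday
Last day offset: 30 - 1 = 29 days
Weekday index = (3 + 29) mod 7 = 4

Friday, April 30


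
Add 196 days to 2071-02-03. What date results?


Start: 2071-02-03, add 196 days
February 2071 has 28 days: 28 - 3 = 25 days to February 28 -> 171 left
March 2071 has 31 days -> 140 left
April 2071 has 30 days -> 110 left
May 2071 has 31 days -> 79 left
June 2071 has 30 days -> 49 left
July 2071 has 31 days -> 18 left
August 2071: 18 <= 31 -> lands on August 18

Result: 2071-08-18


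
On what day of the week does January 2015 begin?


Target: January 1, 2015
Anchor: Jan 1, 2015. With p = 2015 - 1 = 2014: (p + p//4 - p//100 + p//400) mod 7 = (2014 + 503 - 20 + 5) mod 7 = 2502 mod 7 = 3 -> Thursday (Mon=0 ... Sun=6)
Offset from anchor: 0 days
Weekday index = (3 + 0) mod 7 = 3

Thursday


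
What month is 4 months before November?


November is month 11
11 - 4 = 7

July


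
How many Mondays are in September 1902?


September 1902 has 30 days
Anchor: Jan 1, 1902. With p = 1902 - 1 = 1901: (p + p//4 - p//100 + p//400) mod 7 = (1901 + 475 - 19 + 4) mod 7 = 2361 mod 7 = 2 -> Wednesday (Mon=0 ... Sun=6)
Days before September (Jan-Aug): 243; September 1 index = (2 + 243) mod 7 = 0 -> Monday
First Monday is September 1
Mondays: 1, 8, 15, 22, 29

5 Mondays


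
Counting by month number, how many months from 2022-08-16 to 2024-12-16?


From August 2022 to December 2024
2 years * 12 = 24 months, plus 4 months = 28

28 months


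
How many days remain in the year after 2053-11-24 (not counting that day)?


Day of year: 328 of 365
Remaining = 365 - 328

37 days


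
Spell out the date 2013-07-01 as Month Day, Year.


ISO 2013-07-01 parses as year=2013, month=07, day=01
Month 7 -> July

July 1, 2013


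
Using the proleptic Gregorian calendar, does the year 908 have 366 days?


Gregorian leap year rule: divisible by 4, but not by 100, unless also by 400.
908 is divisible by 4 but not 100 -> leap year

Yes


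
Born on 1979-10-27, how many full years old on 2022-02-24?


Birth: 1979-10-27
Reference: 2022-02-24
Year difference: 2022 - 1979 = 43
Birthday not yet reached in 2022, subtract 1

42 years old


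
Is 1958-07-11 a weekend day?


Anchor: Jan 1, 1958. With p = 1958 - 1 = 1957: (p + p//4 - p//100 + p//400) mod 7 = (1957 + 489 - 19 + 4) mod 7 = 2431 mod 7 = 2 -> Wednesday (Mon=0 ... Sun=6)
Day of year: 192; offset = 191
Weekday index = (2 + 191) mod 7 = 4 -> Friday
Weekend days: Saturday, Sunday

No


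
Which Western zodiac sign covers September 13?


Date: September 13
Conventional tropical zodiac dates: Virgo from August 23 onward; Libra starts September 23
September 13 falls within the Virgo range

Virgo


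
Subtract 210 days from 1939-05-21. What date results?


Start: 1939-05-21, subtract 210 days
Back 21 days from May 21 reaches April 30, 1939 -> 189 left
April 1939 has 30 days -> back to March 31, 1939 -> 159 left
March 1939 has 31 days -> back to February 28, 1939 -> 128 left
February 1939 has 28 days -> back to January 31, 1939 -> 100 left
January 1939 has 31 days -> back to December 31, 1938 -> 69 left
December 1938 has 31 days -> back to November 30, 1938 -> 38 left
November 1938 has 30 days -> back to October 31, 1938 -> 8 left
October 1938: 31 - 8 = 23 -> lands on October 23

Result: 1938-10-23


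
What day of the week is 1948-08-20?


Date: August 20, 1948
Anchor: Jan 1, 1948. With p = 1948 - 1 = 1947: (p + p//4 - p//100 + p//400) mod 7 = (1947 + 486 - 19 + 4) mod 7 = 2418 mod 7 = 3 -> Thursday (Mon=0 ... Sun=6)
Days before August (Jan-Jul): 213; offset = 213 + 20 - 1 = 232
Weekday index = (3 + 232) mod 7 = 4

Day of the week: Friday


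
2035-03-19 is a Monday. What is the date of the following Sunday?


Current: Monday
Target: Sunday
Days ahead: 6

Next Sunday: 2035-03-25


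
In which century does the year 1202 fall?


Century = (year - 1) // 100 + 1
= (1202 - 1) // 100 + 1
= 1201 // 100 + 1
= 12 + 1

13th century


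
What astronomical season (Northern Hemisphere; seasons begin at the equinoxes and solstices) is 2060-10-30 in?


Date: October 30
Astronomical Autumn (approx.; exact equinox/solstice day varies by year): September 22 to December 20
October 30 falls within the Autumn window

Autumn


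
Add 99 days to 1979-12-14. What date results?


Start: 1979-12-14, add 99 days
December 1979 has 31 days: 31 - 14 = 17 days to December 31 -> 82 left
January 1980 has 31 days -> 51 left
February 1980 has 29 days -> 22 left
March 1980: 22 <= 31 -> lands on March 22

Result: 1980-03-22
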